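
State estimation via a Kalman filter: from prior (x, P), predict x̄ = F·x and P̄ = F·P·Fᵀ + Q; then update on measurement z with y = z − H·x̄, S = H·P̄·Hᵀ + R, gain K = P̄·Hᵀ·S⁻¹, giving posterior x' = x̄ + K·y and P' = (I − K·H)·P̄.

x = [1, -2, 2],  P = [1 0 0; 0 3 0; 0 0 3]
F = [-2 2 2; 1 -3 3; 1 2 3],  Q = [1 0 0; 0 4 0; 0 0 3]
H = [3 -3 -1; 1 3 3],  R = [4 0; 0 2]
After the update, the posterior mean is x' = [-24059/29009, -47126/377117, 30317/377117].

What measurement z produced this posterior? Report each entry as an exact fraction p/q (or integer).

z = [-2, -1]

x̄ = F·x = [-2, 13, 3]
P̄ = F·P·Fᵀ + Q = [29 -2 28; -2 59 10; 28 10 43]
S = H·P̄·Hᵀ + R = [767 -481; -481 1285]
K = P̄·Hᵀ·S⁻¹ = [5192/29009 4359/29009; -74700/377117 2477/29009; 52041/377117 5720/29009]
x' − x̄ = [33959/29009, -4949647/377117, -1101034/377117] = K·y
y = (KᵀK)⁻¹·Kᵀ·(x' − x̄) = [46, -47]
z = y + H·x̄ = [46, -47] + [-48, 46] = [-2, -1]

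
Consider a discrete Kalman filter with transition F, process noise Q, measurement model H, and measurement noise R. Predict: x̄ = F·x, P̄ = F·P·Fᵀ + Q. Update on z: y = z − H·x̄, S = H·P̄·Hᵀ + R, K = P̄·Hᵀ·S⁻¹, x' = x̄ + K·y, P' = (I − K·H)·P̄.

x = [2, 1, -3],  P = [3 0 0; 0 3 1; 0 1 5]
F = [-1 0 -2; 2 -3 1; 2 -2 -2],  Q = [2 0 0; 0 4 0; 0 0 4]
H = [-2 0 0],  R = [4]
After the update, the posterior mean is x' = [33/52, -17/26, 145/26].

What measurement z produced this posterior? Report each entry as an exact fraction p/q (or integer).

z = [-1]

x̄ = F·x = [4, -2, 8]
P̄ = F·P·Fᵀ + Q = [25 -10 18; -10 42 24; 18 24 56]
S = H·P̄·Hᵀ + R = [104]
K = P̄·Hᵀ·S⁻¹ = [-25/52; 5/26; -9/26]
x' − x̄ = [-175/52, 35/26, -63/26] = K·y
y = (KᵀK)⁻¹·Kᵀ·(x' − x̄) = [7]
z = y + H·x̄ = [7] + [-8] = [-1]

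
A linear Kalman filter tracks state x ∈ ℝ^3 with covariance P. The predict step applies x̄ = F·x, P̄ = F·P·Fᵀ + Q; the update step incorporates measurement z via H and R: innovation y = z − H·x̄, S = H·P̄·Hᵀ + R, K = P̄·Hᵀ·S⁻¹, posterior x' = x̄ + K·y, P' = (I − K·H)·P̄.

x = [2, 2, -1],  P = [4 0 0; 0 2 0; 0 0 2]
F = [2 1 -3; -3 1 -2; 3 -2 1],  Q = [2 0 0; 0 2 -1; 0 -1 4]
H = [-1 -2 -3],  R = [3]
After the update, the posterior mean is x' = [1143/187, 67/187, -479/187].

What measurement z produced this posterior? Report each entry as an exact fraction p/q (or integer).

z = [1]

x̄ = F·x = [9, -2, 1]
P̄ = F·P·Fᵀ + Q = [38 -10 14; -10 48 -45; 14 -45 50]
S = H·P̄·Hᵀ + R = [187]
K = P̄·Hᵀ·S⁻¹ = [-60/187; 49/187; -74/187]
x' − x̄ = [-540/187, 441/187, -666/187] = K·y
y = (KᵀK)⁻¹·Kᵀ·(x' − x̄) = [9]
z = y + H·x̄ = [9] + [-8] = [1]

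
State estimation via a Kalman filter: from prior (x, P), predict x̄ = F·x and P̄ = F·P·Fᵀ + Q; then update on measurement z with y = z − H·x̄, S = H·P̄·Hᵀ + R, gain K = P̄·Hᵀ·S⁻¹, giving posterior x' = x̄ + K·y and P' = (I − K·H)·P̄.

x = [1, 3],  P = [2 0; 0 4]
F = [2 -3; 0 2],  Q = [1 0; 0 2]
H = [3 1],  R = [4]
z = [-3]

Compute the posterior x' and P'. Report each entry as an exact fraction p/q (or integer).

x̄ = F·x = [-7, 6]
P̄ = F·P·Fᵀ + Q = [45 -24; -24 18]
y = z − H·x̄ = [12]
S = H·P̄·Hᵀ + R = [283]
K = P̄·Hᵀ·S⁻¹ = [111/283; -54/283]
x' = x̄ + K·y = [-649/283, 1050/283]
P' = (I − K·H)·P̄ = [414/283 -798/283; -798/283 2178/283]

x' = [-649/283, 1050/283]
P' = [414/283 -798/283; -798/283 2178/283]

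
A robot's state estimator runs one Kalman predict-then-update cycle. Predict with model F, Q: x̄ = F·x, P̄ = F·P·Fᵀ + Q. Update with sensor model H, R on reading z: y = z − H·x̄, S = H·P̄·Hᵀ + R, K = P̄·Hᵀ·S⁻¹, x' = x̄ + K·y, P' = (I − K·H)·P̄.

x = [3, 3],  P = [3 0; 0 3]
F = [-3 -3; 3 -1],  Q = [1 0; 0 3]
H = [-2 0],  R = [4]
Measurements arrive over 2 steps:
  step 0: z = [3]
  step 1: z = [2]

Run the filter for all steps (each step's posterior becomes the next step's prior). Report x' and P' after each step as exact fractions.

step 0: x̄ = F·x = [-18, 6]
step 0: P̄ = F·P·Fᵀ + Q = [55 -18; -18 33]
step 0: y = z − H·x̄ = [-33]
step 0: S = H·P̄·Hᵀ + R = [224]
step 0: K = P̄·Hᵀ·S⁻¹ = [-55/112; 9/56]
step 0: x' = x̄ + K·y = [-201/112, 39/56]
step 0: P' = (I − K·H)·P̄ = [55/56 -9/28; -9/28 381/14]
step 1: x̄ = F·x = [369/112, -681/112]
step 1: P̄ = F·P·Fᵀ + Q = [13943/56 4185/56; 4185/56 2295/56]
step 1: y = z − H·x̄ = [481/56]
step 1: S = H·P̄·Hᵀ + R = [13999/14]
step 1: K = P̄·Hᵀ·S⁻¹ = [-13943/27998; -4185/27998]
step 1: x' = x̄ + K·y = [-27517/27998, -103092/13999]
step 1: P' = (I − K·H)·P̄ = [13943/13999 4185/13999; 4185/13999 260955/13999]

step 0: x' = [-201/112, 39/56], P' = [55/56 -9/28; -9/28 381/14]
step 1: x' = [-27517/27998, -103092/13999], P' = [13943/13999 4185/13999; 4185/13999 260955/13999]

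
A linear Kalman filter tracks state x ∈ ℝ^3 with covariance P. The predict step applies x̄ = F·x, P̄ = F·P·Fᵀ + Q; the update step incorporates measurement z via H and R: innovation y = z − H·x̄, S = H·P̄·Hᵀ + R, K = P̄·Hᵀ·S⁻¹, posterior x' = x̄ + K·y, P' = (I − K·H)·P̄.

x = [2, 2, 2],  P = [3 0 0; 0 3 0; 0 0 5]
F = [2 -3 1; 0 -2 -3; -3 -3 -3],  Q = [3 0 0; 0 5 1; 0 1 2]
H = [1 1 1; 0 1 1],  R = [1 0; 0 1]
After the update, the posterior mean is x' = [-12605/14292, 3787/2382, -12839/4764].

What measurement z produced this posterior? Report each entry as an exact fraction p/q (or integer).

x̄ = F·x = [0, -10, -18]
P̄ = F·P·Fᵀ + Q = [47 3 -6; 3 62 64; -6 64 101]
S = H·P̄·Hᵀ + R = [333 288; 288 292]
K = P̄·Hᵀ·S⁻¹ = [3428/3573 -1519/1588; 115/1191 267/794; -91/1191 1017/1588]
x' − x̄ = [-12605/14292, 27607/2382, 72913/4764] = K·y
y = (KᵀK)⁻¹·Kᵀ·(x' − x̄) = [26, 27]
z = y + H·x̄ = [26, 27] + [-28, -28] = [-2, -1]

z = [-2, -1]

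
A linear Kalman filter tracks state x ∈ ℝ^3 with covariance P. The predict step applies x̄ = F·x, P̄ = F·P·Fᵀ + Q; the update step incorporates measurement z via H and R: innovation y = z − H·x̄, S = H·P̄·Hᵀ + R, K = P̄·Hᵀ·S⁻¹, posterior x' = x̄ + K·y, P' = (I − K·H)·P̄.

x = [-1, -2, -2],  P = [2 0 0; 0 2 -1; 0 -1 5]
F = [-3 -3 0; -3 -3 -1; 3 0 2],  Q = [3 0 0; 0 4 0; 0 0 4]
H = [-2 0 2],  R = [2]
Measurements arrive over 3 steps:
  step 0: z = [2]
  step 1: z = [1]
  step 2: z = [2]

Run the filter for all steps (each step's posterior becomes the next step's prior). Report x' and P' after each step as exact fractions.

step 0: x̄ = F·x = [9, 11, -7]
step 0: P̄ = F·P·Fᵀ + Q = [39 33 -12; 33 39 -22; -12 -22 42]
step 0: y = z − H·x̄ = [34]
step 0: S = H·P̄·Hᵀ + R = [422]
step 0: K = P̄·Hᵀ·S⁻¹ = [-51/211; -55/211; 54/211]
step 0: x' = x̄ + K·y = [165/211, 451/211, 359/211]
step 0: P' = (I − K·H)·P̄ = [3027/211 1353/211 2976/211; 1353/211 2179/211 1298/211; 2976/211 1298/211 3030/211]
step 1: x̄ = F·x = [-1848/211, -2207/211, 1213/211]
step 1: P̄ = F·P·Fᵀ + Q = [71841/211 84030/211 -65064/211; 84030/211 100726/211 -80052/211; -65064/211 -80052/211 75919/211]
step 1: y = z − H·x̄ = [-5911/211]
step 1: S = H·P̄·Hᵀ + R = [1111974/211]
step 1: K = P̄·Hᵀ·S⁻¹ = [-45635/185329; -54694/185329; 140983/555987]
step 1: x' = x̄ + K·y = [-344737/185329, -406279/185329, -753262/555987]
step 1: P' = (I − K·H)·P̄ = [3881049/185329 2831430/185329 3835414/185329; 2831430/185329 3406858/185329 2776736/185329; 3835414/185329 2776736/185329 11647225/555987]
step 2: x̄ = F·x = [2253048/185329, 7512406/555987, -4609157/555987]
step 2: P̄ = F·P·Fᵀ + Q = [117112890/185329 136393353/185329 -100085211/185329; 136393353/185329 482560582/555987 -358068809/555987; -100085211/185329 -358068809/555987 291676075/555987]
step 2: y = z − H·x̄ = [23848576/555987]
step 2: S = H·P̄·Hᵀ + R = [4975216018/555987]
step 2: K = P̄·Hᵀ·S⁻¹ = [-651594303/2487608009; -767248868/2487608009; 591931708/2487608009]
step 2: x' = x̄ + K·y = [2292327864/2487608009, 701686178/2487608009, 4768011585/2487608009]
step 2: P' = (I − K·H)·P̄ = [44682012276/2487608009 32392140729/2487608009 44030417973/2487608009; 32392140729/2487608009 41511613970/2487608009 31624891861/2487608009; 44030417973/2487608009 31624891861/2487608009 44622349681/2487608009]

step 0: x' = [165/211, 451/211, 359/211], P' = [3027/211 1353/211 2976/211; 1353/211 2179/211 1298/211; 2976/211 1298/211 3030/211]
step 1: x' = [-344737/185329, -406279/185329, -753262/555987], P' = [3881049/185329 2831430/185329 3835414/185329; 2831430/185329 3406858/185329 2776736/185329; 3835414/185329 2776736/185329 11647225/555987]
step 2: x' = [2292327864/2487608009, 701686178/2487608009, 4768011585/2487608009], P' = [44682012276/2487608009 32392140729/2487608009 44030417973/2487608009; 32392140729/2487608009 41511613970/2487608009 31624891861/2487608009; 44030417973/2487608009 31624891861/2487608009 44622349681/2487608009]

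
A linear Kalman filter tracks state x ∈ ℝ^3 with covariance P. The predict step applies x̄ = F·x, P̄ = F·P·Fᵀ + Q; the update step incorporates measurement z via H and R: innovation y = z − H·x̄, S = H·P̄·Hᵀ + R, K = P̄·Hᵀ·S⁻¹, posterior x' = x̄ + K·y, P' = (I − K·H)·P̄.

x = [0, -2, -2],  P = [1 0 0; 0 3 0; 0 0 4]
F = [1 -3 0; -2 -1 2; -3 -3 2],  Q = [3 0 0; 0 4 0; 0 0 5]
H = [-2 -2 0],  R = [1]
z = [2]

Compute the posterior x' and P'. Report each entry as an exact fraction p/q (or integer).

x' = [974/289, -74/17, -522/289]
P' = [3183/289 -185/17 -1424/289; -185/17 11 87/17; -1424/289 87/17 4373/289]

x̄ = F·x = [6, -2, 2]
P̄ = F·P·Fᵀ + Q = [31 7 24; 7 27 31; 24 31 57]
y = z − H·x̄ = [10]
S = H·P̄·Hᵀ + R = [289]
K = P̄·Hᵀ·S⁻¹ = [-76/289; -4/17; -110/289]
x' = x̄ + K·y = [974/289, -74/17, -522/289]
P' = (I − K·H)·P̄ = [3183/289 -185/17 -1424/289; -185/17 11 87/17; -1424/289 87/17 4373/289]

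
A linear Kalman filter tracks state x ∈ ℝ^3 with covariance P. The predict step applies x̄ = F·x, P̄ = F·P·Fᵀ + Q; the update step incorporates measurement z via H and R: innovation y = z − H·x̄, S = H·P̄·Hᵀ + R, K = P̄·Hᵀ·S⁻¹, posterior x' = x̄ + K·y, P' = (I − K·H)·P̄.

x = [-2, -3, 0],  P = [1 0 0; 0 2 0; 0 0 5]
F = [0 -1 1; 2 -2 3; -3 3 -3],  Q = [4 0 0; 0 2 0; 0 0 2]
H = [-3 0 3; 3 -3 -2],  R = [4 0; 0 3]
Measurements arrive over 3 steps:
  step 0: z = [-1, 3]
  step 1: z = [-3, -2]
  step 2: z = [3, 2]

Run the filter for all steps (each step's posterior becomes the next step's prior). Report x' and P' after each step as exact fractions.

step 0: x̄ = F·x = [3, 2, -3]
step 0: P̄ = F·P·Fᵀ + Q = [11 19 -21; 19 59 -63; -21 -63 74]
step 0: y = z − H·x̄ = [17, -6]
step 0: S = H·P̄·Hᵀ + R = [1147 -120; -120 83]
step 0: K = P̄·Hᵀ·S⁻¹ = [-5808/80801 9126/80801; -402/1649 -462/1649; 21015/80801 8966/80801]
step 0: x' = x̄ + K·y = [88911/80801, -764/1649, 61056/80801]
step 0: P' = (I − K·H)·P̄ = [166975/80801 1055/1649 159231/80801; 1055/1649 1171/1649 519/1649; 159231/80801 519/1649 187251/80801]
step 1: x̄ = F·x = [98492/80801, 62266/11543, -562209/80801]
step 1: P̄ = F·P·Fᵀ + Q = [516972/80801 109204/11543 -903912/80801; 109204/11543 80333/1649 -631149/11543; -903912/80801 -631149/11543 5343937/80801]
step 1: y = z − H·x̄ = [1739700/80801, -5590/1649]
step 1: S = H·P̄·Hᵀ + R = [69341801/80801 -74139/1649; -74139/1649 117724/1649]
step 1: K = P̄·Hᵀ·S⁻¹ = [-256412736/4787059555 722704284/4787059555; -1140501579/4787059555 -1282214124/4787059555; 1331582481/4787059555 717860536/4787059555]
step 1: x' = x̄ + K·y = [-427098916/957411911, 1122703990/957411911, -1414346611/957411911]
step 1: P' = (I − K·H)·P̄ = [7571290884/4787059555 2028981776/4787059555 7229407236/4787059555; 2028981776/4787059555 2972320564/4787059555 508313004/4787059555; 7229407236/4787059555 508313004/4787059555 9004850544/4787059555]
step 2: x̄ = F·x = [-2537050601/957411911, -7342645645/957411911, 8892448551/957411911]
step 2: P̄ = F·P·Fᵀ + Q = [6021756664/957411911 8163695732/957411911 -9696582336/957411911; 8163695732/957411911 197213496374/4787059555 -220773955752/4787059555; -9696582336/957411911 -220773955752/4787059555 269968301246/4787059555]
step 2: y = z − H·x̄ = [-31416261723/957411911, 5282935792/957411911]
step 2: S = H·P̄·Hᵀ + R = [3592534409554/4787059555 -263700622848/4787059555; -263700622848/4787059555 337909756151/4787059555]
step 2: K = P̄·Hᵀ·S⁻¹ = [-6535662731988/119532083804005 17834974807476/119532083804005; -28459207108506/119532083804005 -31985568850578/119532083804005; 33083092031913/119532083804005 17659174392244/119532083804005]
step 2: x' = x̄ + K·y = [-3876938786599/119532083804005, -159364574836133/119532083804005, 122077144279664/119532083804005]
step 2: P' = (I − K·H)·P̄ = [188353118957432/119532083804005 50758876162324/119532083804005 179638901981448/119532083804005; 50758876162324/119532083804005 74202267223358/119532083804005 12813266684316/119532083804005; 179638901981448/119532083804005 12813266684316/119532083804005 223749691357332/119532083804005]

step 0: x' = [88911/80801, -764/1649, 61056/80801], P' = [166975/80801 1055/1649 159231/80801; 1055/1649 1171/1649 519/1649; 159231/80801 519/1649 187251/80801]
step 1: x' = [-427098916/957411911, 1122703990/957411911, -1414346611/957411911], P' = [7571290884/4787059555 2028981776/4787059555 7229407236/4787059555; 2028981776/4787059555 2972320564/4787059555 508313004/4787059555; 7229407236/4787059555 508313004/4787059555 9004850544/4787059555]
step 2: x' = [-3876938786599/119532083804005, -159364574836133/119532083804005, 122077144279664/119532083804005], P' = [188353118957432/119532083804005 50758876162324/119532083804005 179638901981448/119532083804005; 50758876162324/119532083804005 74202267223358/119532083804005 12813266684316/119532083804005; 179638901981448/119532083804005 12813266684316/119532083804005 223749691357332/119532083804005]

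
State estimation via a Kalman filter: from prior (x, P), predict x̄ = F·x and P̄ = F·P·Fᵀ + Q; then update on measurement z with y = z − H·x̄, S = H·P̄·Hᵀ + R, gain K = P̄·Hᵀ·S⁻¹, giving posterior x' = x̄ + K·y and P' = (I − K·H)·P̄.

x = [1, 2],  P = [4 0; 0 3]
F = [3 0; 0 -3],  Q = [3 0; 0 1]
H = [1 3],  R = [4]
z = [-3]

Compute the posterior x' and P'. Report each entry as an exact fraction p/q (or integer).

x̄ = F·x = [3, -6]
P̄ = F·P·Fᵀ + Q = [39 0; 0 28]
y = z − H·x̄ = [12]
S = H·P̄·Hᵀ + R = [295]
K = P̄·Hᵀ·S⁻¹ = [39/295; 84/295]
x' = x̄ + K·y = [1353/295, -762/295]
P' = (I − K·H)·P̄ = [9984/295 -3276/295; -3276/295 1204/295]

x' = [1353/295, -762/295]
P' = [9984/295 -3276/295; -3276/295 1204/295]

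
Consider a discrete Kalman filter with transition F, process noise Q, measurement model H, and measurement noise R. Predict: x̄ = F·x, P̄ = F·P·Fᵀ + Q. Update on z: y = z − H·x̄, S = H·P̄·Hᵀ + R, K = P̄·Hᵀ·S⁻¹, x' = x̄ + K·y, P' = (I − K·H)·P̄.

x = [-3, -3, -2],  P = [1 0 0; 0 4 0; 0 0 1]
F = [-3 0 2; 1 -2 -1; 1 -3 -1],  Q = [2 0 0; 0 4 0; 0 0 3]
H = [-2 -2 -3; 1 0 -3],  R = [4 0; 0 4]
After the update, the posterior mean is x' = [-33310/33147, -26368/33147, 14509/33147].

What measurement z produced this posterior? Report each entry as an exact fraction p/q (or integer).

z = [3, -3]

x̄ = F·x = [5, 5, 8]
P̄ = F·P·Fᵀ + Q = [15 -5 -5; -5 22 26; -5 26 41]
S = H·P̄·Hᵀ + R = [733 490; 490 418]
K = P̄·Hᵀ·S⁻¹ = [-8395/33147 12220/33147; -3073/33147 -5959/66294; -3125/33147 -6487/33147]
x' − x̄ = [-199045/33147, -192103/33147, -250667/33147] = K·y
y = (KᵀK)⁻¹·Kᵀ·(x' − x̄) = [47, 16]
z = y + H·x̄ = [47, 16] + [-44, -19] = [3, -3]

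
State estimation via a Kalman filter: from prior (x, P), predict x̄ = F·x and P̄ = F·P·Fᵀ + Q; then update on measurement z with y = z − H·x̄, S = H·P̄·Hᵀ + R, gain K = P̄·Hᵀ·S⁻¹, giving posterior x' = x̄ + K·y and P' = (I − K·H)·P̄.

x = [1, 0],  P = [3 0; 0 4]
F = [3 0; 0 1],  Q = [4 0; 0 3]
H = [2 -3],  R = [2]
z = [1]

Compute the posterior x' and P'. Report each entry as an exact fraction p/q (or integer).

x̄ = F·x = [3, 0]
P̄ = F·P·Fᵀ + Q = [31 0; 0 7]
y = z − H·x̄ = [-5]
S = H·P̄·Hᵀ + R = [189]
K = P̄·Hᵀ·S⁻¹ = [62/189; -1/9]
x' = x̄ + K·y = [257/189, 5/9]
P' = (I − K·H)·P̄ = [2015/189 62/9; 62/9 14/3]

x' = [257/189, 5/9]
P' = [2015/189 62/9; 62/9 14/3]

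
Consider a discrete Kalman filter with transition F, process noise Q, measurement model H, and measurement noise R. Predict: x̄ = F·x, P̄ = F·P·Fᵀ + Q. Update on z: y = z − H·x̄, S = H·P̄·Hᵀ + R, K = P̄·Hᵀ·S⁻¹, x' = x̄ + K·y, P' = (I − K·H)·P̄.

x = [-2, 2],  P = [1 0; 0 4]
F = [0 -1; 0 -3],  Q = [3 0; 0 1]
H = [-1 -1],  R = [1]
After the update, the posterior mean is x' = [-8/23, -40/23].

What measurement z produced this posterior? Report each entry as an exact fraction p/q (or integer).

z = [2]

x̄ = F·x = [-2, -6]
P̄ = F·P·Fᵀ + Q = [7 12; 12 37]
S = H·P̄·Hᵀ + R = [69]
K = P̄·Hᵀ·S⁻¹ = [-19/69; -49/69]
x' − x̄ = [38/23, 98/23] = K·y
y = (KᵀK)⁻¹·Kᵀ·(x' − x̄) = [-6]
z = y + H·x̄ = [-6] + [8] = [2]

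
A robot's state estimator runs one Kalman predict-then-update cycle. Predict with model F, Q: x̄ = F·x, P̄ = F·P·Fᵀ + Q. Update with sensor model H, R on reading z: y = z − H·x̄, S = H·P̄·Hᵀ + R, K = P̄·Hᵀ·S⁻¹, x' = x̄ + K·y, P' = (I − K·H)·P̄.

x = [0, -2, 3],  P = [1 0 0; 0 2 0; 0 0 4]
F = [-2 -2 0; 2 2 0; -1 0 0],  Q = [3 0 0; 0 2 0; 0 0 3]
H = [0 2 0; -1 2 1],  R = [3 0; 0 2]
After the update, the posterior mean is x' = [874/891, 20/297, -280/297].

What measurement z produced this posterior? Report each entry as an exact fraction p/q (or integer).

x̄ = F·x = [4, -4, 0]
P̄ = F·P·Fᵀ + Q = [15 -12 2; -12 14 -2; 2 -2 4]
S = H·P̄·Hᵀ + R = [59 76; 76 113]
K = P̄·Hᵀ·S⁻¹ = [100/891 -359/891; 92/297 38/297; -100/297 62/297]
x' − x̄ = [-2690/891, 1208/297, -280/297] = K·y
y = (KᵀK)⁻¹·Kᵀ·(x' − x̄) = [9, 10]
z = y + H·x̄ = [9, 10] + [-8, -12] = [1, -2]

z = [1, -2]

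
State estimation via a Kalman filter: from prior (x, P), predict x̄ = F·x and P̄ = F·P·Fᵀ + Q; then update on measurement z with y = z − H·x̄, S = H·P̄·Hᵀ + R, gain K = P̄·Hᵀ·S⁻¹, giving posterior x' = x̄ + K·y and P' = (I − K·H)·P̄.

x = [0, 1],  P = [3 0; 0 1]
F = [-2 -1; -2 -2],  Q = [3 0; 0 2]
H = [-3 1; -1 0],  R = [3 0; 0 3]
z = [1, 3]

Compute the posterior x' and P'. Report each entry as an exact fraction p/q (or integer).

x̄ = F·x = [-1, -2]
P̄ = F·P·Fᵀ + Q = [16 14; 14 18]
y = z − H·x̄ = [0, 2]
S = H·P̄·Hᵀ + R = [81 34; 34 19]
K = P̄·Hᵀ·S⁻¹ = [-102/383 -140/383; 20/383 -318/383]
x' = x̄ + K·y = [-663/383, -1402/383]
P' = (I − K·H)·P̄ = [420/383 954/383; 954/383 2922/383]

x' = [-663/383, -1402/383]
P' = [420/383 954/383; 954/383 2922/383]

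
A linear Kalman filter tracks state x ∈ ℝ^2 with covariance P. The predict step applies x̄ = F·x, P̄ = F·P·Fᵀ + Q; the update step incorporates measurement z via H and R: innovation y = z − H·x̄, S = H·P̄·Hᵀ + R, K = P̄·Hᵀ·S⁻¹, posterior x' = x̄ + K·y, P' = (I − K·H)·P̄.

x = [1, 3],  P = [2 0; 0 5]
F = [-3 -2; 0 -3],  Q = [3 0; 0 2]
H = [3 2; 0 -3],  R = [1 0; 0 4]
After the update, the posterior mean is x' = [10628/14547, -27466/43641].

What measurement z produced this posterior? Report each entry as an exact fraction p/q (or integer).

z = [1, 2]

x̄ = F·x = [-9, -9]
P̄ = F·P·Fᵀ + Q = [41 30; 30 47]
S = H·P̄·Hᵀ + R = [918 -552; -552 427]
K = P̄·Hᵀ·S⁻¹ = [9487/29094 1022/4849; 368/43641 -4645/14547]
x' − x̄ = [141551/14547, 365303/43641] = K·y
y = (KᵀK)⁻¹·Kᵀ·(x' − x̄) = [46, -25]
z = y + H·x̄ = [46, -25] + [-45, 27] = [1, 2]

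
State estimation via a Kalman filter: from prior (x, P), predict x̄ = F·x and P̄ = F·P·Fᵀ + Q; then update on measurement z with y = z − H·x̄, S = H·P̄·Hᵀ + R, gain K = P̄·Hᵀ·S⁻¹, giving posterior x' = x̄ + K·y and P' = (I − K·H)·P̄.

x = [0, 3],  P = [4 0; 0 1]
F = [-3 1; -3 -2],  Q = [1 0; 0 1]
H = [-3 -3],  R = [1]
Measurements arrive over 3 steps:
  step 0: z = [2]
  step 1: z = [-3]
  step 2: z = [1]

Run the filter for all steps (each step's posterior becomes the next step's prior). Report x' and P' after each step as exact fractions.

step 0: x' = [1371/331, -6369/1324], P' = [914/331 -896/331; -896/331 3659/1324]
step 1: x' = [-690486/855559, 1518186/855559], P' = [927756/855559 -853531/855559; -853531/855559 874221/855559]
step 2: x' = [386644509/232535206, -230623164/116267603], P' = [236784109/232535206 -108771285/116267603; -108771285/116267603 112021607/116267603]

step 0: x̄ = F·x = [3, -6]
step 0: P̄ = F·P·Fᵀ + Q = [38 34; 34 41]
step 0: y = z − H·x̄ = [-7]
step 0: S = H·P̄·Hᵀ + R = [1324]
step 0: K = P̄·Hᵀ·S⁻¹ = [-54/331; -225/1324]
step 0: x' = x̄ + K·y = [1371/331, -6369/1324]
step 0: P' = (I − K·H)·P̄ = [914/331 -896/331; -896/331 3659/1324]
step 1: x̄ = F·x = [-22821/1324, -1857/662]
step 1: P̄ = F·P·Fᵀ + Q = [59391/1324 7417/662; 7417/662 1464/331]
step 1: y = z − H·x̄ = [-83577/1324]
step 1: S = H·P̄·Hᵀ + R = [855559/1324]
step 1: K = P̄·Hᵀ·S⁻¹ = [-222675/855559; -62070/855559]
step 1: x' = x̄ + K·y = [-690486/855559, 1518186/855559]
step 1: P' = (I − K·H)·P̄ = [927756/855559 -853531/855559; -853531/855559 874221/855559]
step 2: x̄ = F·x = [3589644/855559, -964914/855559]
step 2: P̄ = F·P·Fᵀ + Q = [15200770/855559 4040769/855559; 4040769/855559 2459875/855559]
step 2: y = z − H·x̄ = [8729749/855559]
step 2: S = H·P̄·Hᵀ + R = [232535206/855559]
step 2: K = P̄·Hᵀ·S⁻¹ = [-57724617/232535206; -9750966/116267603]
step 2: x' = x̄ + K·y = [386644509/232535206, -230623164/116267603]
step 2: P' = (I − K·H)·P̄ = [236784109/232535206 -108771285/116267603; -108771285/116267603 112021607/116267603]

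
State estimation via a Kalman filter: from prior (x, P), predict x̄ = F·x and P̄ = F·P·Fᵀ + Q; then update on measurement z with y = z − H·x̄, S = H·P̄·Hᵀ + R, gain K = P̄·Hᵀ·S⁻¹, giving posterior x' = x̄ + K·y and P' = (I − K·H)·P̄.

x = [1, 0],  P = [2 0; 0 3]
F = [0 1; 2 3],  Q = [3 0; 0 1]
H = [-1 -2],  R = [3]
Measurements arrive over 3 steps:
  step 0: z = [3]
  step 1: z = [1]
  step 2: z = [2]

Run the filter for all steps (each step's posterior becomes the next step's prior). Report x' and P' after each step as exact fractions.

step 0: x' = [-8/9, -1], P' = [62/21 -9/7; -9/7 9/7]
step 1: x' = [363/1013, -989/1013], P' = [3354/1013 -1461/1013; -1461/1013 1335/1013]
step 2: x' = [-24029/47393, -40546/47393], P' = [162414/47393 -71397/47393; -71397/47393 64059/47393]

step 0: x̄ = F·x = [0, 2]
step 0: P̄ = F·P·Fᵀ + Q = [6 9; 9 36]
step 0: y = z − H·x̄ = [7]
step 0: S = H·P̄·Hᵀ + R = [189]
step 0: K = P̄·Hᵀ·S⁻¹ = [-8/63; -3/7]
step 0: x' = x̄ + K·y = [-8/9, -1]
step 0: P' = (I − K·H)·P̄ = [62/21 -9/7; -9/7 9/7]
step 1: x̄ = F·x = [-1, -43/9]
step 1: P̄ = F·P·Fᵀ + Q = [30/7 9/7; 9/7 188/21]
step 1: y = z − H·x̄ = [-86/9]
step 1: S = H·P̄·Hᵀ + R = [1013/21]
step 1: K = P̄·Hᵀ·S⁻¹ = [-144/1013; -403/1013]
step 1: x' = x̄ + K·y = [363/1013, -989/1013]
step 1: P' = (I − K·H)·P̄ = [3354/1013 -1461/1013; -1461/1013 1335/1013]
step 2: x̄ = F·x = [-989/1013, -2241/1013]
step 2: P̄ = F·P·Fᵀ + Q = [4374/1013 1083/1013; 1083/1013 8912/1013]
step 2: y = z − H·x̄ = [-3445/1013]
step 2: S = H·P̄·Hᵀ + R = [47393/1013]
step 2: K = P̄·Hᵀ·S⁻¹ = [-6540/47393; -18907/47393]
step 2: x' = x̄ + K·y = [-24029/47393, -40546/47393]
step 2: P' = (I − K·H)·P̄ = [162414/47393 -71397/47393; -71397/47393 64059/47393]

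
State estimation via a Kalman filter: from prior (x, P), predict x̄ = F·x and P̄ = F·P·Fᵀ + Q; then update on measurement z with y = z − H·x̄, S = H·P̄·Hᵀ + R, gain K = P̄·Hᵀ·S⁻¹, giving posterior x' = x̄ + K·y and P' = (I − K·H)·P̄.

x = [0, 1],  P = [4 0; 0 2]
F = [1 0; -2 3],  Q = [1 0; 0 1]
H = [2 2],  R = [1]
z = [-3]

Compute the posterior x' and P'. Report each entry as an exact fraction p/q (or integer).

x' = [54/97, -195/97]
P' = [449/97 -452/97; -452/97 479/97]

x̄ = F·x = [0, 3]
P̄ = F·P·Fᵀ + Q = [5 -8; -8 35]
y = z − H·x̄ = [-9]
S = H·P̄·Hᵀ + R = [97]
K = P̄·Hᵀ·S⁻¹ = [-6/97; 54/97]
x' = x̄ + K·y = [54/97, -195/97]
P' = (I − K·H)·P̄ = [449/97 -452/97; -452/97 479/97]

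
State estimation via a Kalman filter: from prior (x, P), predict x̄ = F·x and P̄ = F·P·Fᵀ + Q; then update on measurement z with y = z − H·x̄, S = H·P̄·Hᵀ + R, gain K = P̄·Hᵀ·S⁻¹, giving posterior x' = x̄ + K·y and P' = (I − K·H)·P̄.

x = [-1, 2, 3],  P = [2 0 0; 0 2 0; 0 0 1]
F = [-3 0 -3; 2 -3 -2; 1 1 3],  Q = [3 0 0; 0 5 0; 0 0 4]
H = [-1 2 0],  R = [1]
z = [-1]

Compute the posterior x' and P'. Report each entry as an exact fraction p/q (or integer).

x' = [-684/65, -378/65, 643/65]
P' = [1362/65 674/65 -989/65; 674/65 1049/195 -1484/195; -989/65 -1484/195 3314/195]

x̄ = F·x = [-6, -14, 10]
P̄ = F·P·Fᵀ + Q = [30 -6 -15; -6 35 -8; -15 -8 17]
y = z − H·x̄ = [21]
S = H·P̄·Hᵀ + R = [195]
K = P̄·Hᵀ·S⁻¹ = [-14/65; 76/195; -1/195]
x' = x̄ + K·y = [-684/65, -378/65, 643/65]
P' = (I − K·H)·P̄ = [1362/65 674/65 -989/65; 674/65 1049/195 -1484/195; -989/65 -1484/195 3314/195]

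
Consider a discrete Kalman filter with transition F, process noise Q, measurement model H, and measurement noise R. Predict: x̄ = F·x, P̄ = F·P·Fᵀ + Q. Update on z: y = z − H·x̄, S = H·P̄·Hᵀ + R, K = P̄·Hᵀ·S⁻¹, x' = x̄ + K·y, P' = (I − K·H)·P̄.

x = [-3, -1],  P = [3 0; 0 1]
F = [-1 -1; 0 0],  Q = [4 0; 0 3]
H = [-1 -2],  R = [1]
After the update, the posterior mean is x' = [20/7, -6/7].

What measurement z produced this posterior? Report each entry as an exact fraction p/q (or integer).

z = [-1]

x̄ = F·x = [4, 0]
P̄ = F·P·Fᵀ + Q = [8 0; 0 3]
S = H·P̄·Hᵀ + R = [21]
K = P̄·Hᵀ·S⁻¹ = [-8/21; -2/7]
x' − x̄ = [-8/7, -6/7] = K·y
y = (KᵀK)⁻¹·Kᵀ·(x' − x̄) = [3]
z = y + H·x̄ = [3] + [-4] = [-1]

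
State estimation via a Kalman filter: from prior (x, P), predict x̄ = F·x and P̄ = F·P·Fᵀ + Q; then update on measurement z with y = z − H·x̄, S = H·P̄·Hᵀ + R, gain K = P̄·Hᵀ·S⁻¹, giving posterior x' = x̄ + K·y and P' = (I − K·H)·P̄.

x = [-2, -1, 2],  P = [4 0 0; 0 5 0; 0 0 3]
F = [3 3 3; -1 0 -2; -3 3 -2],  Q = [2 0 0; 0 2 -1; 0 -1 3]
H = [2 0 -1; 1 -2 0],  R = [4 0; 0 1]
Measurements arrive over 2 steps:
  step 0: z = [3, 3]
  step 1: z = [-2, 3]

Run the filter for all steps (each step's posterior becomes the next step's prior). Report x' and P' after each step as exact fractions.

step 0: x̄ = F·x = [-3, -2, -1]
step 0: P̄ = F·P·Fᵀ + Q = [110 -30 -9; -30 18 23; -9 23 96]
step 0: y = z − H·x̄ = [8, 2]
step 0: S = H·P̄·Hᵀ + R = [576 395; 395 303]
step 0: K = P̄·Hᵀ·S⁻¹ = [2237/18503 7465/18503; 921/18503 -5231/18503; -12817/18503 13350/18503]
step 0: x' = x̄ + K·y = [-22683/18503, -40100/18503, -94339/18503]
step 0: P' = (I − K·H)·P̄ = [254007/18503 123271/18503 499066/18503; 123271/18503 64251/18503 242858/18503; 499066/18503 242858/18503 1049400/18503]
step 1: x̄ = F·x = [-471366/18503, 211361/18503, 136427/18503]
step 1: P̄ = F·P·Fᵀ + Q = [27919438/18503 -13376976/18503 -14761620/18503; -13376976/18503 6484877/18503 7106685/18503; -14761620/18503 7106685/18503 7973049/18503]
step 1: y = z − H·x̄ = [1042153/18503, 949597/18503]
step 1: S = H·P̄·Hᵀ + R = [178771293/18503 138321770/18503; 138321770/18503 107385353/18503]
step 1: K = P̄·Hᵀ·S⁻¹ = [53872084/183487597 24027550/183487597; 442623913/3486264343 -1425484800/3486264343; -1009583739/3486264343 359759820/3486264343]
step 1: x' = x̄ + K·y = [-406981100/183487597, -8403714696/3486264343, -12694876022/3486264343]
step 1: P' = (I − K·H)·P̄ = [313847774/183487597 144910112/183487597 412207212/183487597; 144910112/183487597 2089388464/3486264343 3736088604/3486264343; 412207212/183487597 3736088604/3486264343 19702209012/3486264343]

step 0: x' = [-22683/18503, -40100/18503, -94339/18503], P' = [254007/18503 123271/18503 499066/18503; 123271/18503 64251/18503 242858/18503; 499066/18503 242858/18503 1049400/18503]
step 1: x' = [-406981100/183487597, -8403714696/3486264343, -12694876022/3486264343], P' = [313847774/183487597 144910112/183487597 412207212/183487597; 144910112/183487597 2089388464/3486264343 3736088604/3486264343; 412207212/183487597 3736088604/3486264343 19702209012/3486264343]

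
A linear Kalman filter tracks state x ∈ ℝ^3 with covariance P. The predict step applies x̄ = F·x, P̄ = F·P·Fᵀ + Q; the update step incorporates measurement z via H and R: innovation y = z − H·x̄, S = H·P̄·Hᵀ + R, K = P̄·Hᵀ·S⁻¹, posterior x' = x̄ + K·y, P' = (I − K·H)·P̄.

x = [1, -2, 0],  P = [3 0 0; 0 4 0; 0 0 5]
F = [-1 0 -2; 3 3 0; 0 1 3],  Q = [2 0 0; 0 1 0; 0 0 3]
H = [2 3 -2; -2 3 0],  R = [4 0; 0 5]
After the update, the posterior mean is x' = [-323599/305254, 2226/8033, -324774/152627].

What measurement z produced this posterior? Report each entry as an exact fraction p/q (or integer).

z = [3, 3]

x̄ = F·x = [-1, -3, -2]
P̄ = F·P·Fᵀ + Q = [25 -9 -30; -9 64 12; -30 12 52]
S = H·P̄·Hᵀ + R = [876 284; 284 789]
K = P̄·Hᵀ·S⁻¹ = [87355/610508 -22756/152627; 1545/16066 1860/8033; -32064/152627 30112/152627]
x' − x̄ = [-18345/305254, 26325/8033, -19520/152627] = K·y
y = (KᵀK)⁻¹·Kᵀ·(x' − x̄) = [10, 10]
z = y + H·x̄ = [10, 10] + [-7, -7] = [3, 3]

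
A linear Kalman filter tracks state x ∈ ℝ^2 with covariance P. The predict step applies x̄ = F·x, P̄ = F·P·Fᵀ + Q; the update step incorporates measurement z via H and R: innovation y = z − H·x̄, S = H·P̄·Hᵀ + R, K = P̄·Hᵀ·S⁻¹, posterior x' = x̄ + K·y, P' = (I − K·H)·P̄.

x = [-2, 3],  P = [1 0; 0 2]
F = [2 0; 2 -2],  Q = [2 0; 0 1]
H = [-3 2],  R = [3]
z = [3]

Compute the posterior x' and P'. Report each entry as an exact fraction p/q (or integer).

x' = [-354/61, -456/61]
P' = [266/61 384/61; 384/61 597/61]

x̄ = F·x = [-4, -10]
P̄ = F·P·Fᵀ + Q = [6 4; 4 13]
y = z − H·x̄ = [11]
S = H·P̄·Hᵀ + R = [61]
K = P̄·Hᵀ·S⁻¹ = [-10/61; 14/61]
x' = x̄ + K·y = [-354/61, -456/61]
P' = (I − K·H)·P̄ = [266/61 384/61; 384/61 597/61]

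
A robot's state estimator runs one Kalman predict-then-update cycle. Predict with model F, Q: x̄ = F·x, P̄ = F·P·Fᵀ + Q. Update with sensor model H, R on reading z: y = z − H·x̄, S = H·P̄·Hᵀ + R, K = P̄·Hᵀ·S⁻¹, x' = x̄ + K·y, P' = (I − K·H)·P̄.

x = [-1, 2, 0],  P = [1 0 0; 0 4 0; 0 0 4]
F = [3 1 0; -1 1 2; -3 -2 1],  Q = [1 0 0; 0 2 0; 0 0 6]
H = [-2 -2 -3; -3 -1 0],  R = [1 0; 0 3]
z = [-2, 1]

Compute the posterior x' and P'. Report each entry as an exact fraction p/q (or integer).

x̄ = F·x = [-1, 3, -1]
P̄ = F·P·Fᵀ + Q = [14 1 -17; 1 23 3; -17 3 35]
y = z − H·x̄ = [-1, 1]
S = H·P̄·Hᵀ + R = [304 -6; -6 158]
K = P̄·Hᵀ·S⁻¹ = [765/11999 -6473/23998; -4581/23998 -4123/23998; -5939/23998 7065/23998]
x' = x̄ + K·y = [-32001/23998, 36226/11999, -5497/11999]
P' = (I − K·H)·P̄ = [25503/23998 -28545/11999 10274/11999; -28545/11999 183639/23998 -82839/23998; 10274/11999 -82839/23998 43507/23998]

x' = [-32001/23998, 36226/11999, -5497/11999]
P' = [25503/23998 -28545/11999 10274/11999; -28545/11999 183639/23998 -82839/23998; 10274/11999 -82839/23998 43507/23998]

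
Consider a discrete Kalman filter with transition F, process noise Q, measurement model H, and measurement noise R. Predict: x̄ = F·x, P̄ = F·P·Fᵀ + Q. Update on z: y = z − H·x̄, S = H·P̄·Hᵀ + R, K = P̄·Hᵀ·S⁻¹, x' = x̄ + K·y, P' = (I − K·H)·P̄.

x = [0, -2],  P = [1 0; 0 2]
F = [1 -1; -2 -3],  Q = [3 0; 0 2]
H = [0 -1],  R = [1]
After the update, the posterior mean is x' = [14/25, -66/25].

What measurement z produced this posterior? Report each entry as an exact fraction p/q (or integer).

z = [3]

x̄ = F·x = [2, 6]
P̄ = F·P·Fᵀ + Q = [6 4; 4 24]
S = H·P̄·Hᵀ + R = [25]
K = P̄·Hᵀ·S⁻¹ = [-4/25; -24/25]
x' − x̄ = [-36/25, -216/25] = K·y
y = (KᵀK)⁻¹·Kᵀ·(x' − x̄) = [9]
z = y + H·x̄ = [9] + [-6] = [3]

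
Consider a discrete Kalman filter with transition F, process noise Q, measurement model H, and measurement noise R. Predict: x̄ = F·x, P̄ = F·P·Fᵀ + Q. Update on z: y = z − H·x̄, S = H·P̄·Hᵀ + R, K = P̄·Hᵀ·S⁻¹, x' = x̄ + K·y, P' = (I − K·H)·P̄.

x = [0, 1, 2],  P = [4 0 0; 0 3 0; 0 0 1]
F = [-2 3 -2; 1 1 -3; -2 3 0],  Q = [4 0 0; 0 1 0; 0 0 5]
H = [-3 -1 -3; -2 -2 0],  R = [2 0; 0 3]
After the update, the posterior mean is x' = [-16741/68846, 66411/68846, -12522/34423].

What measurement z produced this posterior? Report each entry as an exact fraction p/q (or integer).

x̄ = F·x = [-1, -5, 3]
P̄ = F·P·Fᵀ + Q = [51 7 43; 7 17 1; 43 1 48]
S = H·P̄·Hᵀ + R = [1732 660; 660 331]
K = P̄·Hᵀ·S⁻¹ = [-19099/137692 -2543/34423; 18109/137692 -14019/34423; -16307/68846 7106/34423]
x' − x̄ = [52105/68846, 410641/68846, -115791/34423] = K·y
y = (KᵀK)⁻¹·Kᵀ·(x' − x̄) = [2, -14]
z = y + H·x̄ = [2, -14] + [-1, 12] = [1, -2]

z = [1, -2]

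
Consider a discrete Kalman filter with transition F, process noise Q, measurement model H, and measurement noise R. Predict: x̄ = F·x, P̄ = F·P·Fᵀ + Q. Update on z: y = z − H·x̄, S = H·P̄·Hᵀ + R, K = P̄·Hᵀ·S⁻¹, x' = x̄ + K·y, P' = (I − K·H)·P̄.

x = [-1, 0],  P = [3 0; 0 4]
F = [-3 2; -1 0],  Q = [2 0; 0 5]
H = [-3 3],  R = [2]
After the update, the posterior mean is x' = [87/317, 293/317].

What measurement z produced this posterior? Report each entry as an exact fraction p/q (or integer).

x̄ = F·x = [3, 1]
P̄ = F·P·Fᵀ + Q = [45 9; 9 8]
S = H·P̄·Hᵀ + R = [317]
K = P̄·Hᵀ·S⁻¹ = [-108/317; -3/317]
x' − x̄ = [-864/317, -24/317] = K·y
y = (KᵀK)⁻¹·Kᵀ·(x' − x̄) = [8]
z = y + H·x̄ = [8] + [-6] = [2]

z = [2]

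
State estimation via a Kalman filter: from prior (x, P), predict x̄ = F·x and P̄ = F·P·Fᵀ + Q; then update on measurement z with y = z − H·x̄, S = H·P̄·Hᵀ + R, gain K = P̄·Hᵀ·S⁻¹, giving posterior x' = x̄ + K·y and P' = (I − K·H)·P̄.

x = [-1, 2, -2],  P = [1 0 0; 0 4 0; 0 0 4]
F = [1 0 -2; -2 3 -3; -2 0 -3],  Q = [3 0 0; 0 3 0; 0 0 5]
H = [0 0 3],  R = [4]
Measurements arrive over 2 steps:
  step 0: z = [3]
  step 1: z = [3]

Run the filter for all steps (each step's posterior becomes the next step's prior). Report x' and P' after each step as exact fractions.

step 0: x' = [-159/409, 3206/409, 437/409], P' = [3824/409 1078/409 88/409; 1078/409 17911/409 160/409; 88/409 160/409 180/409]
step 1: x' = [-659053/181789, 4144053/181789, 176181/181789], P' = [1484599/181789 -434406/181789 -25920/181789; -434406/181789 70923326/181789 40256/181789; -25920/181789 40256/181789 80068/181789]

step 0: x̄ = F·x = [3, 14, 8]
step 0: P̄ = F·P·Fᵀ + Q = [20 22 22; 22 79 40; 22 40 45]
step 0: y = z − H·x̄ = [-21]
step 0: S = H·P̄·Hᵀ + R = [409]
step 0: K = P̄·Hᵀ·S⁻¹ = [66/409; 120/409; 135/409]
step 0: x' = x̄ + K·y = [-159/409, 3206/409, 437/409]
step 0: P' = (I − K·H)·P̄ = [3824/409 1078/409 88/409; 1078/409 17911/409 160/409; 88/409 160/409 180/409]
step 1: x̄ = F·x = [-1033/409, 8625/409, -993/409]
step 1: P̄ = F·P·Fᵀ + Q = [5419/409 -4206/409 -6480/409; -4206/409 164582/409 10064/409; -6480/409 10064/409 20017/409]
step 1: y = z − H·x̄ = [4206/409]
step 1: S = H·P̄·Hᵀ + R = [181789/409]
step 1: K = P̄·Hᵀ·S⁻¹ = [-19440/181789; 30192/181789; 60051/181789]
step 1: x' = x̄ + K·y = [-659053/181789, 4144053/181789, 176181/181789]
step 1: P' = (I − K·H)·P̄ = [1484599/181789 -434406/181789 -25920/181789; -434406/181789 70923326/181789 40256/181789; -25920/181789 40256/181789 80068/181789]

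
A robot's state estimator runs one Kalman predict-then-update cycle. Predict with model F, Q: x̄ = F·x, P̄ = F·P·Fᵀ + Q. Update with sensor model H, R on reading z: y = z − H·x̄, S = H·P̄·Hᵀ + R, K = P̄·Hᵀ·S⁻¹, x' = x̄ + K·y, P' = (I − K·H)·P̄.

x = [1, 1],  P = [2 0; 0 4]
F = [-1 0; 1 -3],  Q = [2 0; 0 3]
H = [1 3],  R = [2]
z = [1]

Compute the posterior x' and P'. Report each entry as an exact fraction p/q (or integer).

x̄ = F·x = [-1, -2]
P̄ = F·P·Fᵀ + Q = [4 -2; -2 41]
y = z − H·x̄ = [8]
S = H·P̄·Hᵀ + R = [363]
K = P̄·Hᵀ·S⁻¹ = [-2/363; 1/3]
x' = x̄ + K·y = [-379/363, 2/3]
P' = (I − K·H)·P̄ = [1448/363 -4/3; -4/3 2/3]

x' = [-379/363, 2/3]
P' = [1448/363 -4/3; -4/3 2/3]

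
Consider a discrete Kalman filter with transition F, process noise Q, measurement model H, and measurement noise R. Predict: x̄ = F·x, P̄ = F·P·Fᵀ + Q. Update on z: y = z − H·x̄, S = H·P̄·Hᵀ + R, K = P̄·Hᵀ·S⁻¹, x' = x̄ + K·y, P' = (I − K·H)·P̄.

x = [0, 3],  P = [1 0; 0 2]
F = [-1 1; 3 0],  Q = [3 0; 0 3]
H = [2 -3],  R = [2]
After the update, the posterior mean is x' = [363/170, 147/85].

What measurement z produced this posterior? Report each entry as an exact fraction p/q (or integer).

z = [-1]

x̄ = F·x = [3, 0]
P̄ = F·P·Fᵀ + Q = [6 -3; -3 12]
S = H·P̄·Hᵀ + R = [170]
K = P̄·Hᵀ·S⁻¹ = [21/170; -21/85]
x' − x̄ = [-147/170, 147/85] = K·y
y = (KᵀK)⁻¹·Kᵀ·(x' − x̄) = [-7]
z = y + H·x̄ = [-7] + [6] = [-1]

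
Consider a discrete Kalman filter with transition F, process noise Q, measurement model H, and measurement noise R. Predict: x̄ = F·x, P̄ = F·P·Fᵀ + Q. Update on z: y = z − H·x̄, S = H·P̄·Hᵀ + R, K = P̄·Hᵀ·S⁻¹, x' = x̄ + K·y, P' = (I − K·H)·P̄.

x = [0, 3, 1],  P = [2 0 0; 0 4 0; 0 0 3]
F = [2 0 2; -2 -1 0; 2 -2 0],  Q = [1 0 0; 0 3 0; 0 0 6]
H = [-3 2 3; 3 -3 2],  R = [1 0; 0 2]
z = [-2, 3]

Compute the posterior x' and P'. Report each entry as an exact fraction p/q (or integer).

x' = [77474/285767, -196809/285767, 11766/285767]
P' = [1127859/285767 1281173/285767 267862/285767; 1281173/285767 1492077/285767 294318/285767; 267862/285767 294318/285767 92202/285767]

x̄ = F·x = [2, -3, -6]
P̄ = F·P·Fᵀ + Q = [21 -8 8; -8 15 0; 8 0 30]
y = z − H·x̄ = [28, 0]
S = H·P̄·Hᵀ + R = [472 -195; -195 686]
K = P̄·Hᵀ·S⁻¹ = [-17645/285767 37891/285767; 23589/285767 -22038/285767; 61656/285767 52518/285767]
x' = x̄ + K·y = [77474/285767, -196809/285767, 11766/285767]
P' = (I − K·H)·P̄ = [1127859/285767 1281173/285767 267862/285767; 1281173/285767 1492077/285767 294318/285767; 267862/285767 294318/285767 92202/285767]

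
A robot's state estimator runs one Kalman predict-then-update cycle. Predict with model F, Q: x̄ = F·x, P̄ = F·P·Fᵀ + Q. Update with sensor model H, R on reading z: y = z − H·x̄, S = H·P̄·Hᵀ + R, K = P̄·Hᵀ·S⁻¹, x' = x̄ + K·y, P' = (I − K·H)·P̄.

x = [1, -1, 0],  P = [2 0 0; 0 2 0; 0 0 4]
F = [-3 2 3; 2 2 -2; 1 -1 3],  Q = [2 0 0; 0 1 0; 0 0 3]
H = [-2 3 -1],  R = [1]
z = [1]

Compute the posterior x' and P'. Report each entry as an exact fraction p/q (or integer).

x' = [-4239/1181, -1253/1181, 3531/1181]
P' = [18940/1181 9534/1181 -9040/1181; 9534/1181 6932/1181 1549/1181; -9040/1181 1549/1181 22894/1181]

x̄ = F·x = [-5, 0, 2]
P̄ = F·P·Fᵀ + Q = [64 -28 26; -28 33 -24; 26 -24 43]
y = z − H·x̄ = [-7]
S = H·P̄·Hᵀ + R = [1181]
K = P̄·Hᵀ·S⁻¹ = [-238/1181; 179/1181; -167/1181]
x' = x̄ + K·y = [-4239/1181, -1253/1181, 3531/1181]
P' = (I − K·H)·P̄ = [18940/1181 9534/1181 -9040/1181; 9534/1181 6932/1181 1549/1181; -9040/1181 1549/1181 22894/1181]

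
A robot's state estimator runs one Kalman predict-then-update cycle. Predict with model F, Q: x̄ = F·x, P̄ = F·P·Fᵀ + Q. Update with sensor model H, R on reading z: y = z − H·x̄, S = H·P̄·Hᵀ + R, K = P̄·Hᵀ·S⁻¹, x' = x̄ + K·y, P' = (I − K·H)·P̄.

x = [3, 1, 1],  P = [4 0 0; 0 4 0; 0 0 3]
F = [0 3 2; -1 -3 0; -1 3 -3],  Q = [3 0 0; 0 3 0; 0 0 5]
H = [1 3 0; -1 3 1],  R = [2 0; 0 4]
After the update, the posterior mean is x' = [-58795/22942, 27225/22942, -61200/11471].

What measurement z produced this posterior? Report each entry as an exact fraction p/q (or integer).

z = [1, 1]

x̄ = F·x = [5, -6, -3]
P̄ = F·P·Fᵀ + Q = [51 -36 18; -36 43 -32; 18 -32 72]
S = H·P̄·Hᵀ + R = [224 258; 258 502]
K = P̄·Hᵀ·S⁻¹ = [1941/11471 -8439/22942; 3093/11471 2899/22942; -7080/11471 2679/11471]
x' − x̄ = [-173505/22942, 164877/22942, -26787/11471] = K·y
y = (KᵀK)⁻¹·Kᵀ·(x' − x̄) = [14, 27]
z = y + H·x̄ = [14, 27] + [-13, -26] = [1, 1]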